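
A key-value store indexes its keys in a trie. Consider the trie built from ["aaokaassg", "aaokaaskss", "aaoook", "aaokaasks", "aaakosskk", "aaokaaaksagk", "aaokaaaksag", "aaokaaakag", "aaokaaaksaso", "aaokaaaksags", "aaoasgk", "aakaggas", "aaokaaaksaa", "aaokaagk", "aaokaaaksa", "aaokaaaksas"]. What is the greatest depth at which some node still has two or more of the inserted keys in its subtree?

11

The deepest shared node is where two words last agree before diverging.
"aaokaaaksag" and "aaokaaaksagk" agree on "aaokaaaksag" (11 characters) before diverging; nothing deeper is shared.
Longest shared-prefix length: 11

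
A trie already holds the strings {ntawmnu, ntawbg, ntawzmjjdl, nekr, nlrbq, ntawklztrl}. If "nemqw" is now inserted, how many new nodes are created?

The longest prefix of "nemqw" already in the trie is "ne" (length 2).
New nodes needed: |"nemqw"| − 2 = 5 − 2 = 3.

3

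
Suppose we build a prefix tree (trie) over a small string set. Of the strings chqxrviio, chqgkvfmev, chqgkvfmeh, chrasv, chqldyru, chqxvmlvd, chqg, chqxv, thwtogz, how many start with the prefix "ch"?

8

Filter for entries beginning with "ch":
Words under "ch": chqg, chqgkvfmeh, chqgkvfmev, chqldyru, chqxrviio, chqxv, chqxvmlvd, chrasv
Count: 8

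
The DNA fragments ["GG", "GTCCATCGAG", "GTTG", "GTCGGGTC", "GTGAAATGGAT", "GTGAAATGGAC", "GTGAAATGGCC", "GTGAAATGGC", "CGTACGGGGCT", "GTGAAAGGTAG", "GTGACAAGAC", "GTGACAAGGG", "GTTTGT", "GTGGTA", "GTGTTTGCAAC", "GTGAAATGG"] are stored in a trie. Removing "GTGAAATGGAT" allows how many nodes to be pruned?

1

After clearing the end-marker at "GTGAAATGGAT", prune upward until reaching a node still needed by another word.
The suffix "T" (1 node) is used only by "GTGAAATGGAT"; the node for "GTGAAATGGA" still has the child "C", so pruning stops there.
Nodes removed: 1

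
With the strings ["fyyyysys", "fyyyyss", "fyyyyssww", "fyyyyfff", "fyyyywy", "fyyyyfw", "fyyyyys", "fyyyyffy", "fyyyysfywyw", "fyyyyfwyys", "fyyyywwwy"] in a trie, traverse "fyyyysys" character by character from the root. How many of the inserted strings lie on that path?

Check each prefix of "fyyyysys" against the stored set — each match is an end-marker on the path.
Prefixes of the query that are stored words: "fyyyysys"
Count: 1

1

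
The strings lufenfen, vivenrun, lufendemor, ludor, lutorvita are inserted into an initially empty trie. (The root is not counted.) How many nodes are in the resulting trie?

31

Trace insertions, counting only characters that open a new branch:
  "lufenfen" → 8 new (l, u, f, e, n, f, e, n)
  "vivenrun" → 8 new (v, i, v, e, n, r, u, n)
  "lufendemor" → prefix "lufen" already present; 5 new (d, e, m, o, r)
  "ludor" → prefix "lu" already present; 3 new (d, o, r)
  "lutorvita" → prefix "lu" already present; 7 new (t, o, r, v, i, t, a)
Total nodes = 8 + 8 + 5 + 3 + 7 = 31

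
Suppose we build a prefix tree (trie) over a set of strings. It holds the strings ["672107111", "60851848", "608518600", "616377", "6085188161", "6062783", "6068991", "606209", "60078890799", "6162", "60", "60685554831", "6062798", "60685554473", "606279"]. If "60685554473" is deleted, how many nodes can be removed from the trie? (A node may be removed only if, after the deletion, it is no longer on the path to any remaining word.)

3

After clearing the end-marker at "60685554473", prune upward until reaching a node still needed by another word.
The suffix "473" (3 nodes) is used only by "60685554473"; the node for "60685554" still has the child "8", so pruning stops there.
Nodes removed: 3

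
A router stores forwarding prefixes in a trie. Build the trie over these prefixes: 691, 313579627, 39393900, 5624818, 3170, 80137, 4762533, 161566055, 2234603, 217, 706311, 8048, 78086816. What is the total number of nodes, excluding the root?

73

Count nodes per top-level branch (shared prefixes stored once):
  '1'-branch (161566055): 9 nodes
  '2'-branch (217, 2234603): 9 nodes
  '3'-branch (313579627, 3170, 39393900): 18 nodes
  '4'-branch (4762533): 7 nodes
  '5'-branch (5624818): 7 nodes
  '6'-branch (691): 3 nodes
  '7'-branch (706311, 78086816): 13 nodes
  '8'-branch (80137, 8048): 7 nodes
Sum: 73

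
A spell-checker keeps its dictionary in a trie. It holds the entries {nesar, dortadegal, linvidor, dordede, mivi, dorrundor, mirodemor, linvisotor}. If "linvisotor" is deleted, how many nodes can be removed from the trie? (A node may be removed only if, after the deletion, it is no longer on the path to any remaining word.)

5

A node on "linvisotor"'s path can go only if nothing else ends at it or branches off below it.
The suffix "sotor" (5 nodes) is used only by "linvisotor"; the node for "linvi" still has the child "d", so pruning stops there.
Nodes removed: 5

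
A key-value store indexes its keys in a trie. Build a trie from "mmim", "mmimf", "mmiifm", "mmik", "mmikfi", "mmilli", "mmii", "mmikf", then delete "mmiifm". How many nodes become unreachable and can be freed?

2

After clearing the end-marker at "mmiifm", prune upward until reaching a node still needed by another word.
The suffix "fm" (2 nodes) is used only by "mmiifm"; "mmii" is itself a stored word, so pruning stops there.
Nodes removed: 2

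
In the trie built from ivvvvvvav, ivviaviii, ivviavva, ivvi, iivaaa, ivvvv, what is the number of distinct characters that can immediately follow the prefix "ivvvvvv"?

1

Follow the path "ivvvvvv" to its node, then look at its outgoing edges.
Characters that immediately follow "ivvvvvv" among the stored strings: {a}.
That node has 1 child edge.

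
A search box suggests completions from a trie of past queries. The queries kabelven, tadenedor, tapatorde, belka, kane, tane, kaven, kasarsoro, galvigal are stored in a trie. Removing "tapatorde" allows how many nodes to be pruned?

7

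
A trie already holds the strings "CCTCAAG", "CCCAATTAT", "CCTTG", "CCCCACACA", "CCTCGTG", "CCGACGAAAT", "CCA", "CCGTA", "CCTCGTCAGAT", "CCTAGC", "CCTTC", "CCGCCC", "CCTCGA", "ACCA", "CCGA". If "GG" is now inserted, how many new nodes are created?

2

"GG" shares no prefix with any stored word, so all 2 characters open new nodes.
2 − 0 = 2 new nodes.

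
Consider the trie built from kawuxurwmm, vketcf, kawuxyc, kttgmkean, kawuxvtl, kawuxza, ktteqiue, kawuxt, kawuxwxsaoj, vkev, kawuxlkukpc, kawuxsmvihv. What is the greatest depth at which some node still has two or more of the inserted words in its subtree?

The deepest shared node is where two words last agree before diverging.
e.g. "kawuxlkukpc" and "kawuxsmvihv" share the prefix "kawux" of length 5; no pair shares a longer one.
Longest shared-prefix length: 5

5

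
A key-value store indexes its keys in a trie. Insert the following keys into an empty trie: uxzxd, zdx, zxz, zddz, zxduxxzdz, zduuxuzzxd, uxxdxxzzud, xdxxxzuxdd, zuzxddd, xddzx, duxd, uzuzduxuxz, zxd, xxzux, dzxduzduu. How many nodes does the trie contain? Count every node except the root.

For each word, the new-node count is its length minus the longest prefix already in the trie:
  "uxzxd" → 5 new (u, x, z, x, d)
  "zdx" → 3 new (z, d, x)
  "zxz" → prefix "z" already present; 2 new (x, z)
  "zddz" → prefix "zd" already present; 2 new (d, z)
  "zxduxxzdz" → prefix "zx" already present; 7 new (d, u, x, x, z, d, z)
  "zduuxuzzxd" → prefix "zd" already present; 8 new (u, u, x, u, z, z, x, d)
  "uxxdxxzzud" → prefix "ux" already present; 8 new (x, d, x, x, z, z, u, d)
  "xdxxxzuxdd" → 10 new (x, d, x, x, x, z, u, x, d, d)
  "zuzxddd" → prefix "z" already present; 6 new (u, z, x, d, d, d)
  "xddzx" → prefix "xd" already present; 3 new (d, z, x)
  "duxd" → 4 new (d, u, x, d)
  "uzuzduxuxz" → prefix "u" already present; 9 new (z, u, z, d, u, x, u, x, z)
  "zxd" → prefix "zxd" already present; 0 new (none)
  "xxzux" → prefix "x" already present; 4 new (x, z, u, x)
  "dzxduzduu" → prefix "d" already present; 8 new (z, x, d, u, z, d, u, u)
Total nodes = 5 + 3 + 2 + 2 + 7 + 8 + 8 + 10 + 6 + 3 + 4 + 9 + 0 + 4 + 8 = 79

79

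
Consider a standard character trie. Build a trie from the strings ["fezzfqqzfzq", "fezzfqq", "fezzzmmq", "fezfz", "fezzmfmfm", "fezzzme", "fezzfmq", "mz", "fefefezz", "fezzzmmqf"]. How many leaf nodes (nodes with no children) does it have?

Leaves are exactly the stored words that no other stored word extends.
Those words: "fefefezz", "fezfz", "fezzfmq", "fezzfqqzfzq", "fezzmfmfm", "fezzzme", "fezzzmmqf", "mz"
Leaf count: 8

8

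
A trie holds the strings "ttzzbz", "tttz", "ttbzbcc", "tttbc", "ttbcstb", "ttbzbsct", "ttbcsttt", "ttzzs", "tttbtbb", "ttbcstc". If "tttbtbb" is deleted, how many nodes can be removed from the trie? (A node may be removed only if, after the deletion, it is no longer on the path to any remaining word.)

3

After clearing the end-marker at "tttbtbb", prune upward until reaching a node still needed by another word.
The suffix "tbb" (3 nodes) is used only by "tttbtbb"; the node for "tttb" still has the child "c", so pruning stops there.
Nodes removed: 3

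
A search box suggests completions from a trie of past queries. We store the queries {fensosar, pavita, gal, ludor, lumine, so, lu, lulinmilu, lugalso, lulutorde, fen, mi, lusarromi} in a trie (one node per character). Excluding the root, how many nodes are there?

55

Count nodes per top-level branch (shared prefixes stored once):
  'f'-branch (fen, fensosar): 8 nodes
  'g'-branch (gal): 3 nodes
  'l'-branch (lu, ludor, lugalso, lulinmilu, lulutorde, lumine, lusarromi): 34 nodes
  'm'-branch (mi): 2 nodes
  'p'-branch (pavita): 6 nodes
  's'-branch (so): 2 nodes
Sum: 55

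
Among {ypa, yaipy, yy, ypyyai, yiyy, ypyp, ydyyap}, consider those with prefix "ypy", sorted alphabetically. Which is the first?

Words with prefix "ypy", in lexicographic order: "ypyp", "ypyyai"
Position 1: ypyp

ypyp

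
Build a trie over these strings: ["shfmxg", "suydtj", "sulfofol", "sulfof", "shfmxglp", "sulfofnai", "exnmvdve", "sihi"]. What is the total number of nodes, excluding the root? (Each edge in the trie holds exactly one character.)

33

Trie structure (* marks end of a word):
(root)
├─ e
│  └─ x
│     └─ n
│        └─ m
│           └─ v
│              └─ d
│                 └─ v
│                    └─ e *
└─ s
   ├─ h
   │  └─ f
   │     └─ m
   │        └─ x
   │           └─ g *
   │              └─ l
   │                 └─ p *
   ├─ i
   │  └─ h
   │     └─ i *
   └─ u
      ├─ l
      │  └─ f
      │     └─ o
      │        └─ f *
      │           ├─ n
      │           │  └─ a
      │           │     └─ i *
      │           └─ o
      │              └─ l *
      └─ y
         └─ d
            └─ t
               └─ j *
Counting every labelled node above: 33.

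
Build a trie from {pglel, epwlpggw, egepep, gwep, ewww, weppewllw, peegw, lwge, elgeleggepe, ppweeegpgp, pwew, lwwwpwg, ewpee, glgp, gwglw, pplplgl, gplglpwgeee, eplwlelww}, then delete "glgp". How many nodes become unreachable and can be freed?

Walk "glgp" from the leaf back toward the root, removing each node that no remaining word uses.
The suffix "lgp" (3 nodes) is used only by "glgp"; the node for "g" still has the child "w", so pruning stops there.
Nodes removed: 3

3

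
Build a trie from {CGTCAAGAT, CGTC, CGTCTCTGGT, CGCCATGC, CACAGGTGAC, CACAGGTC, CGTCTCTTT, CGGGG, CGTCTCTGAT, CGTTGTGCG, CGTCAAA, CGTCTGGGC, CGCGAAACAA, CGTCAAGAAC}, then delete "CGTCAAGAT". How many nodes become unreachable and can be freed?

1

A node on "CGTCAAGAT"'s path can go only if nothing else ends at it or branches off below it.
The suffix "T" (1 node) is used only by "CGTCAAGAT"; the node for "CGTCAAGA" still has the child "A", so pruning stops there.
Nodes removed: 1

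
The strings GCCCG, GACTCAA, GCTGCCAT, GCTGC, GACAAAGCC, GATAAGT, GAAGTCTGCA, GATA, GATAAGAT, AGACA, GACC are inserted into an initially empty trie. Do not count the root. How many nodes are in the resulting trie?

Trace insertions, counting only characters that open a new branch:
  "GCCCG" → 5 new (G, C, C, C, G)
  "GACTCAA" → prefix "G" already present; 6 new (A, C, T, C, A, A)
  "GCTGCCAT" → prefix "GC" already present; 6 new (T, G, C, C, A, T)
  "GCTGC" → prefix "GCTGC" already present; 0 new (none)
  "GACAAAGCC" → prefix "GAC" already present; 6 new (A, A, A, G, C, C)
  "GATAAGT" → prefix "GA" already present; 5 new (T, A, A, G, T)
  "GAAGTCTGCA" → prefix "GA" already present; 8 new (A, G, T, C, T, G, C, A)
  "GATA" → prefix "GATA" already present; 0 new (none)
  "GATAAGAT" → prefix "GATAAG" already present; 2 new (A, T)
  "AGACA" → 5 new (A, G, A, C, A)
  "GACC" → prefix "GAC" already present; 1 new (C)
Total nodes = 5 + 6 + 6 + 0 + 6 + 5 + 8 + 0 + 2 + 5 + 1 = 44

44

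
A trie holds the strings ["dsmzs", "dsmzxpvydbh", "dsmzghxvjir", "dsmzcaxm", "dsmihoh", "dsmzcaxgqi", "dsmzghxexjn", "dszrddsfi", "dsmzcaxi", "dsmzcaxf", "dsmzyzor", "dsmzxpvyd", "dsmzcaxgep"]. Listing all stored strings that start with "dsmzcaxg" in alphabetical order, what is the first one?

Words with prefix "dsmzcaxg", in lexicographic order: "dsmzcaxgep", "dsmzcaxgqi"
Position 1: dsmzcaxgep

dsmzcaxgep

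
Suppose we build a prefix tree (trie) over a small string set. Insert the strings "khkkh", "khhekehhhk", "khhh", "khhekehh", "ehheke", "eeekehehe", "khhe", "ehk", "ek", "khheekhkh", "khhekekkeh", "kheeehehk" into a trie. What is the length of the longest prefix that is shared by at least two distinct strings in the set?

Look for the deepest trie node that still has at least two words in its subtree.
"khhekehh" and "khhekehhhk" agree on "khhekehh" (8 characters) before diverging; nothing deeper is shared.
Longest shared-prefix length: 8

8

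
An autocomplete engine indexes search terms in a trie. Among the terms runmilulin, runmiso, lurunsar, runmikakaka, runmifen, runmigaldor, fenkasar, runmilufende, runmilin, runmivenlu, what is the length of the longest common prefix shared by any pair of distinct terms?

7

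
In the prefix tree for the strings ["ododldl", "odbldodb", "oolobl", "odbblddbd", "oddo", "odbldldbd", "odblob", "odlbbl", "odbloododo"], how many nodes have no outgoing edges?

Leaves are exactly the stored words that no other stored word extends.
Those words: "odbblddbd", "odbldldbd", "odbldodb", "odblob", "odbloododo", "oddo", "odlbbl", "ododldl", "oolobl"
Leaf count: 9

9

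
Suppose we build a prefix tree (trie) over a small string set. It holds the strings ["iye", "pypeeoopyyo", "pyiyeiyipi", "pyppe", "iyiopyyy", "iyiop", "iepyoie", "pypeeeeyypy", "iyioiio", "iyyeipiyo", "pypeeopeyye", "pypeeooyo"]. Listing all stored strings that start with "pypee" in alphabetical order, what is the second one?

pypeeoopyyo

Filter for "pypee…" and sort: "pypeeeeyypy", "pypeeoopyyo", "pypeeooyo", "pypeeopeyye"
Position 2: pypeeoopyyo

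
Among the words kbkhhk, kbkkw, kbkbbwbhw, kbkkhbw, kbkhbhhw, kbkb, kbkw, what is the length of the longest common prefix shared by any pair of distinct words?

4

Look for the deepest trie node that still has at least two words in its subtree.
"kbkb" and "kbkbbwbhw" agree on "kbkb" (4 characters) before diverging; nothing deeper is shared.
Longest shared-prefix length: 4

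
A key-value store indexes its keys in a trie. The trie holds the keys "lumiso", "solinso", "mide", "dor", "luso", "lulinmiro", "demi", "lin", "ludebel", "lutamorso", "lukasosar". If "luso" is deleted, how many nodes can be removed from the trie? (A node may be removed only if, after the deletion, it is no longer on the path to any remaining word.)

2

After clearing the end-marker at "luso", prune upward until reaching a node still needed by another word.
The suffix "so" (2 nodes) is used only by "luso"; the node for "lu" still has the child "m", so pruning stops there.
Nodes removed: 2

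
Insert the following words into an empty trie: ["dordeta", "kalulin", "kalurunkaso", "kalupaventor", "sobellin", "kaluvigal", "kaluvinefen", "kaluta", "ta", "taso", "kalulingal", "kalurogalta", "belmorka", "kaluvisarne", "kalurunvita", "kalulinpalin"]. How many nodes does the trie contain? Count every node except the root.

Insert word by word; a character creates a node only if that edge doesn't already exist:
  "dordeta" → 7 new (d, o, r, d, e, t, a)
  "kalulin" → 7 new (k, a, l, u, l, i, n)
  "kalurunkaso" → prefix "kalu" already present; 7 new (r, u, n, k, a, s, o)
  "kalupaventor" → prefix "kalu" already present; 8 new (p, a, v, e, n, t, o, r)
  "sobellin" → 8 new (s, o, b, e, l, l, i, n)
  "kaluvigal" → prefix "kalu" already present; 5 new (v, i, g, a, l)
  "kaluvinefen" → prefix "kaluvi" already present; 5 new (n, e, f, e, n)
  "kaluta" → prefix "kalu" already present; 2 new (t, a)
  "ta" → 2 new (t, a)
  "taso" → prefix "ta" already present; 2 new (s, o)
  "kalulingal" → prefix "kalulin" already present; 3 new (g, a, l)
  "kalurogalta" → prefix "kalur" already present; 6 new (o, g, a, l, t, a)
  "belmorka" → 8 new (b, e, l, m, o, r, k, a)
  "kaluvisarne" → prefix "kaluvi" already present; 5 new (s, a, r, n, e)
  "kalurunvita" → prefix "kalurun" already present; 4 new (v, i, t, a)
  "kalulinpalin" → prefix "kalulin" already present; 5 new (p, a, l, i, n)
Total nodes = 7 + 7 + 7 + 8 + 8 + 5 + 5 + 2 + 2 + 2 + 3 + 6 + 8 + 5 + 4 + 5 = 84

84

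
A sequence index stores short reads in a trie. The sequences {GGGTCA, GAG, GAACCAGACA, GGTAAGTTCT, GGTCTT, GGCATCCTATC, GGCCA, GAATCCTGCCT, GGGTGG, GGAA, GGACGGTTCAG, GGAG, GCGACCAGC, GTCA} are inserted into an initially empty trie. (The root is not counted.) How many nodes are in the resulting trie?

For each word, the new-node count is its length minus the longest prefix already in the trie:
  "GGGTCA" → 6 new (G, G, G, T, C, A)
  "GAG" → prefix "G" already present; 2 new (A, G)
  "GAACCAGACA" → prefix "GA" already present; 8 new (A, C, C, A, G, A, C, A)
  "GGTAAGTTCT" → prefix "GG" already present; 8 new (T, A, A, G, T, T, C, T)
  "GGTCTT" → prefix "GGT" already present; 3 new (C, T, T)
  "GGCATCCTATC" → prefix "GG" already present; 9 new (C, A, T, C, C, T, A, T, C)
  "GGCCA" → prefix "GGC" already present; 2 new (C, A)
  "GAATCCTGCCT" → prefix "GAA" already present; 8 new (T, C, C, T, G, C, C, T)
  "GGGTGG" → prefix "GGGT" already present; 2 new (G, G)
  "GGAA" → prefix "GG" already present; 2 new (A, A)
  "GGACGGTTCAG" → prefix "GGA" already present; 8 new (C, G, G, T, T, C, A, G)
  "GGAG" → prefix "GGA" already present; 1 new (G)
  "GCGACCAGC" → prefix "G" already present; 8 new (C, G, A, C, C, A, G, C)
  "GTCA" → prefix "G" already present; 3 new (T, C, A)
Total nodes = 6 + 2 + 8 + 8 + 3 + 9 + 2 + 8 + 2 + 2 + 8 + 1 + 8 + 3 = 70

70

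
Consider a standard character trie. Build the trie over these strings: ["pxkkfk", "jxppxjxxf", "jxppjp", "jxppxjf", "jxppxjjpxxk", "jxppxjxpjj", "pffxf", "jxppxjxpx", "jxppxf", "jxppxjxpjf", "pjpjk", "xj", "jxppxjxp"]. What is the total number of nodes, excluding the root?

39

Insert word by word; a character creates a node only if that edge doesn't already exist:
  "pxkkfk" → 6 new (p, x, k, k, f, k)
  "jxppxjxxf" → 9 new (j, x, p, p, x, j, x, x, f)
  "jxppjp" → prefix "jxpp" already present; 2 new (j, p)
  "jxppxjf" → prefix "jxppxj" already present; 1 new (f)
  "jxppxjjpxxk" → prefix "jxppxj" already present; 5 new (j, p, x, x, k)
  "jxppxjxpjj" → prefix "jxppxjx" already present; 3 new (p, j, j)
  "pffxf" → prefix "p" already present; 4 new (f, f, x, f)
  "jxppxjxpx" → prefix "jxppxjxp" already present; 1 new (x)
  "jxppxf" → prefix "jxppx" already present; 1 new (f)
  "jxppxjxpjf" → prefix "jxppxjxpj" already present; 1 new (f)
  "pjpjk" → prefix "p" already present; 4 new (j, p, j, k)
  "xj" → 2 new (x, j)
  "jxppxjxp" → prefix "jxppxjxp" already present; 0 new (none)
Total nodes = 6 + 9 + 2 + 1 + 5 + 3 + 4 + 1 + 1 + 1 + 4 + 2 + 0 = 39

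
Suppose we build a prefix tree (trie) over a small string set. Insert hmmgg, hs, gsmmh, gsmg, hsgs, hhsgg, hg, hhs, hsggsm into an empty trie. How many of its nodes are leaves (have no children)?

7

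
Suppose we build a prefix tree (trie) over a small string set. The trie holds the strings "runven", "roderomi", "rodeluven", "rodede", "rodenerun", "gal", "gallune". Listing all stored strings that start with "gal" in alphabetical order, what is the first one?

gal

DFS of the "gal" subtree visits, in order: "gal", "gallune"
Position 1: gal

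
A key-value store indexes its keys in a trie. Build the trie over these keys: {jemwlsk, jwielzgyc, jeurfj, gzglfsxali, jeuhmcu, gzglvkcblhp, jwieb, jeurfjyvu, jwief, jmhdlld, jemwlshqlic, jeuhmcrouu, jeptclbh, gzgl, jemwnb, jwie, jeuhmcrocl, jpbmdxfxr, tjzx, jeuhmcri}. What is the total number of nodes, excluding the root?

83

Count nodes per top-level branch (shared prefixes stored once):
  'g'-branch (gzgl, gzglfsxali, gzglvkcblhp): 17 nodes
  'j'-branch (jemwlshqlic, jemwlsk, jemwnb, jeptclbh, jeuhmcri, jeuhmcrocl, jeuhmcrouu, jeuhmcu, jeurfj, jeurfjyvu, jmhdlld, jpbmdxfxr, jwie, jwieb, jwief, jwielzgyc): 62 nodes
  't'-branch (tjzx): 4 nodes
Sum: 83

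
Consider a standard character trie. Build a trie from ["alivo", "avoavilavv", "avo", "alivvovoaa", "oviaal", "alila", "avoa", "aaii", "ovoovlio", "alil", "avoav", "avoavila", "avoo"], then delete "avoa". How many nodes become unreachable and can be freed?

After clearing the end-marker at "avoa", prune upward until reaching a node still needed by another word.
Every node on "avoa" is still needed (e.g. by "avoavilavv"), so nothing is freed.
Nodes removed: 0

0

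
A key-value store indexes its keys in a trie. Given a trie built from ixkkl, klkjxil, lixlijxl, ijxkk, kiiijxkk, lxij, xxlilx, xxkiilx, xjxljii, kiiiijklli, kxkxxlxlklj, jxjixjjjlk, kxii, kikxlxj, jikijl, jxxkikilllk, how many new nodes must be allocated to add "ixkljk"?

"ixk" is already a path in the trie; the remaining "ljk" must be added.
So 6 − 3 = 3 new nodes.

3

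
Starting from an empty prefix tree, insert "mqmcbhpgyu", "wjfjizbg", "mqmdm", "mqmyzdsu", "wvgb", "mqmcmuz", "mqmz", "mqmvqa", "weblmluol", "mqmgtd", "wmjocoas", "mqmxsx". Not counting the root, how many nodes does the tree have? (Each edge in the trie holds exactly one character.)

Trace insertions, counting only characters that open a new branch:
  "mqmcbhpgyu" → 10 new (m, q, m, c, b, h, p, g, y, u)
  "wjfjizbg" → 8 new (w, j, f, j, i, z, b, g)
  "mqmdm" → prefix "mqm" already present; 2 new (d, m)
  "mqmyzdsu" → prefix "mqm" already present; 5 new (y, z, d, s, u)
  "wvgb" → prefix "w" already present; 3 new (v, g, b)
  "mqmcmuz" → prefix "mqmc" already present; 3 new (m, u, z)
  "mqmz" → prefix "mqm" already present; 1 new (z)
  "mqmvqa" → prefix "mqm" already present; 3 new (v, q, a)
  "weblmluol" → prefix "w" already present; 8 new (e, b, l, m, l, u, o, l)
  "mqmgtd" → prefix "mqm" already present; 3 new (g, t, d)
  "wmjocoas" → prefix "w" already present; 7 new (m, j, o, c, o, a, s)
  "mqmxsx" → prefix "mqm" already present; 3 new (x, s, x)
Total nodes = 10 + 8 + 2 + 5 + 3 + 3 + 1 + 3 + 8 + 3 + 7 + 3 = 56

56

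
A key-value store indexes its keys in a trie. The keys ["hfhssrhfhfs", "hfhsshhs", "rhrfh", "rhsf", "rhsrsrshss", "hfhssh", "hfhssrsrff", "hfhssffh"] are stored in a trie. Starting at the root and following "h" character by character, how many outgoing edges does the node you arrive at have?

The children of the "h" node are the distinct next characters among strings starting with "h".
Characters that immediately follow "h" among the stored strings: {f}.
That node has 1 child edge.

1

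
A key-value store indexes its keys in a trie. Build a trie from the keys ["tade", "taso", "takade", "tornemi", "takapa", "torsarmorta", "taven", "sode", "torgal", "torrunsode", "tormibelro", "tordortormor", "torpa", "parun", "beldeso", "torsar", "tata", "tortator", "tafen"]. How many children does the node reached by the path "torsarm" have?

Follow the path "torsarm" to its node, then look at its outgoing edges.
Distinct next characters after "torsarm": o.
That node has 1 child edge.

1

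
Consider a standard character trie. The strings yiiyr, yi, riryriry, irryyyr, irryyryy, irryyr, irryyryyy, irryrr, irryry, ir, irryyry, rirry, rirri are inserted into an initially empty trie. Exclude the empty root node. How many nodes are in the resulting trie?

Trie structure (* marks end of a word):
(root)
├─ i
│  └─ r *
│     └─ r
│        └─ y
│           ├─ r
│           │  ├─ r *
│           │  └─ y *
│           └─ y
│              ├─ r *
│              │  └─ y *
│              │     └─ y *
│              │        └─ y *
│              └─ y
│                 └─ r *
├─ r
│  └─ i
│     └─ r
│        ├─ r
│        │  ├─ i *
│        │  └─ y *
│        └─ y
│           └─ r
│              └─ i
│                 └─ r
│                    └─ y *
└─ y
   └─ i *
      └─ i
         └─ y
            └─ r *
Counting every labelled node above: 30.

30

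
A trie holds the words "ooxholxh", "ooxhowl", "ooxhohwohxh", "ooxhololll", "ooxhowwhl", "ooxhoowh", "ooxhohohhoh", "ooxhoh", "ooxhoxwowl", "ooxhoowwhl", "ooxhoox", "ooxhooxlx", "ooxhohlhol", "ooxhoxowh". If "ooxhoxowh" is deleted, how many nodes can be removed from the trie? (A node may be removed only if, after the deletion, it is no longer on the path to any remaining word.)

After clearing the end-marker at "ooxhoxowh", prune upward until reaching a node still needed by another word.
The suffix "owh" (3 nodes) is used only by "ooxhoxowh"; the node for "ooxhox" still has the child "w", so pruning stops there.
Nodes removed: 3

3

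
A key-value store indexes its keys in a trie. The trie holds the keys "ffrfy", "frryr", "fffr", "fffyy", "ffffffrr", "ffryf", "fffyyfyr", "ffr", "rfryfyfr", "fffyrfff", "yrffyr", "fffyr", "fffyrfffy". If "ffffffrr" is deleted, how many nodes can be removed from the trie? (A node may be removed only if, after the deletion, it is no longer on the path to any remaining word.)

5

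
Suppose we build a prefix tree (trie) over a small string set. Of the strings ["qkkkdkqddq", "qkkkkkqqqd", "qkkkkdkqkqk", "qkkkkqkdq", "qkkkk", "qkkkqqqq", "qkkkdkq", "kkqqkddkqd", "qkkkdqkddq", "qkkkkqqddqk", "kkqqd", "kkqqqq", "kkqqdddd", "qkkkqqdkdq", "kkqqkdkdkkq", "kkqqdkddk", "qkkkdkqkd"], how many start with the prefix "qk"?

Walk to "qk"; the words in its subtree are exactly those with that prefix.
Words under "qk": qkkkdkq, qkkkdkqddq, qkkkdkqkd, qkkkdqkddq, qkkkk, qkkkkdkqkqk, qkkkkkqqqd, qkkkkqkdq, qkkkkqqddqk, qkkkqqdkdq, qkkkqqqq
Count: 11

11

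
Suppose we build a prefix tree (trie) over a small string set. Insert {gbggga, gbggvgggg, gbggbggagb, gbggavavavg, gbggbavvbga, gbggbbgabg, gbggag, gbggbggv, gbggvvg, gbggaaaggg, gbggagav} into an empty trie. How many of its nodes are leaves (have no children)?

Leaves are exactly the stored words that no other stored word extends.
Those words: "gbggaaaggg", "gbggagav", "gbggavavavg", "gbggbavvbga", "gbggbbgabg", "gbggbggagb", "gbggbggv", "gbggga", "gbggvgggg", "gbggvvg"
Leaf count: 10

10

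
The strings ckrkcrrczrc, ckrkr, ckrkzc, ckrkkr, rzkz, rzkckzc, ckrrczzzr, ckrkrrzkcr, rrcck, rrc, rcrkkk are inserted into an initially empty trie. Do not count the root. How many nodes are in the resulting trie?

44

Count nodes per top-level branch (shared prefixes stored once):
  'c'-branch (ckrkcrrczrc, ckrkkr, ckrkr, ckrkrrzkcr, ckrkzc, ckrrczzzr): 27 nodes
  'r'-branch (rcrkkk, rrc, rrcck, rzkckzc, rzkz): 17 nodes
Sum: 44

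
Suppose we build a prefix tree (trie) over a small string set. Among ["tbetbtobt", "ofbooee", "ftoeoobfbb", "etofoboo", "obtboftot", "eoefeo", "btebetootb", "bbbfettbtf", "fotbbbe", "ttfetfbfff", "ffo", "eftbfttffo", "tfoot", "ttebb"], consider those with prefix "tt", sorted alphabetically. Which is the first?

ttebb

Words with prefix "tt", in lexicographic order: "ttebb", "ttfetfbfff"
Position 1: ttebb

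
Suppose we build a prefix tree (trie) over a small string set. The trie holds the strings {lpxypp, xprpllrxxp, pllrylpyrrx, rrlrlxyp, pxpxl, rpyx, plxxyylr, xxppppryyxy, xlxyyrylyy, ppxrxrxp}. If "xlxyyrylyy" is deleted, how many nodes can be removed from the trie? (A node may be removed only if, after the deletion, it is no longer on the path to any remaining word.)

9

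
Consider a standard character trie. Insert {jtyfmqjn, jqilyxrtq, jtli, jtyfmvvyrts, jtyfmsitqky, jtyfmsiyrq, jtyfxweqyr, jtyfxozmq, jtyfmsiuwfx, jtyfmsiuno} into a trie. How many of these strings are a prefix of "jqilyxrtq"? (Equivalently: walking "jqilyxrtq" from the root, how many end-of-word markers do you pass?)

1

Traverse "jqilyxrtq" character by character; count nodes along the way that are marked as word ends.
Prefixes of the query that are stored words: "jqilyxrtq"
Count: 1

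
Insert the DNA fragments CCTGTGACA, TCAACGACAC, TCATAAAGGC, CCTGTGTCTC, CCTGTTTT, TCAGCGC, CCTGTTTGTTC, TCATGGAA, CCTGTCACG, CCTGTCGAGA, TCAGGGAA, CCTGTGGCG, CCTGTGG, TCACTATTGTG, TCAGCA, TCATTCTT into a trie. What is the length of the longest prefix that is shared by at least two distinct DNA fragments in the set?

7

Look for the deepest trie node that still has at least two words in its subtree.
e.g. "CCTGTGG" and "CCTGTGGCG" share the prefix "CCTGTGG" of length 7; no pair shares a longer one.
Longest shared-prefix length: 7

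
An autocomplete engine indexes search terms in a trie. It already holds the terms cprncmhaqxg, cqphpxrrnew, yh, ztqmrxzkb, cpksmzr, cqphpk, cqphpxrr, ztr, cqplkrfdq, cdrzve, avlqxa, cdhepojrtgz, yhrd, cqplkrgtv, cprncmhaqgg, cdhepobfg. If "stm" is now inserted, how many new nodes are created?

"stm" shares no prefix with any stored word, so all 3 characters open new nodes.
3 − 0 = 3 new nodes.

3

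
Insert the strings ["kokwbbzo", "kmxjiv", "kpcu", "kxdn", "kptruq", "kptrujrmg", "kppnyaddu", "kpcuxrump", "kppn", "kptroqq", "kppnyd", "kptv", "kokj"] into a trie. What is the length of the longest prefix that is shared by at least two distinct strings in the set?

The deepest shared node is where two words last agree before diverging.
"kppnyaddu" and "kppnyd" agree on "kppny" (5 characters) before diverging; nothing deeper is shared.
Longest shared-prefix length: 5

5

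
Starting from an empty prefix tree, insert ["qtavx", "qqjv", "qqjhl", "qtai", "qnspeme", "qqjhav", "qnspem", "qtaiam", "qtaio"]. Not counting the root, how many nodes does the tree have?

22

Trace insertions, counting only characters that open a new branch:
  "qtavx" → 5 new (q, t, a, v, x)
  "qqjv" → prefix "q" already present; 3 new (q, j, v)
  "qqjhl" → prefix "qqj" already present; 2 new (h, l)
  "qtai" → prefix "qta" already present; 1 new (i)
  "qnspeme" → prefix "q" already present; 6 new (n, s, p, e, m, e)
  "qqjhav" → prefix "qqjh" already present; 2 new (a, v)
  "qnspem" → prefix "qnspem" already present; 0 new (none)
  "qtaiam" → prefix "qtai" already present; 2 new (a, m)
  "qtaio" → prefix "qtai" already present; 1 new (o)
Total nodes = 5 + 3 + 2 + 1 + 6 + 2 + 0 + 2 + 1 = 22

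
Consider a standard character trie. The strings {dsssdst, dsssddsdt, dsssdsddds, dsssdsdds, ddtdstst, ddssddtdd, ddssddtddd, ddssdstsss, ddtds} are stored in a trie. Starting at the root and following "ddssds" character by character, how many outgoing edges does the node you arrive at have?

Follow the path "ddssds" to its node, then look at its outgoing edges.
Distinct next characters after "ddssds": t.
That node has 1 child edge.

1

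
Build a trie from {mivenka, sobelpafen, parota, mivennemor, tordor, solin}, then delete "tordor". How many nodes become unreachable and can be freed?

6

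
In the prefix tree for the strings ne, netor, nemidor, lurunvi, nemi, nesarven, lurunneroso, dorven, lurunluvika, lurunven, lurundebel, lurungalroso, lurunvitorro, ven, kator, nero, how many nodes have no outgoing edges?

Leaves are exactly the stored words that no other stored word extends.
Those words: "dorven", "kator", "lurundebel", "lurungalroso", "lurunluvika", "lurunneroso", "lurunven", "lurunvitorro", "nemidor", "nero", "nesarven", "netor", "ven"
Leaf count: 13

13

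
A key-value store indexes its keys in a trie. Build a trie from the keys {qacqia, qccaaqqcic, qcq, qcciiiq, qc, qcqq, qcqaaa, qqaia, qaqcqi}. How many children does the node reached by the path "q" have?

3

Follow the path "q" to its node, then look at its outgoing edges.
Distinct next characters after "q": a, c, q.
That node has 3 child edges.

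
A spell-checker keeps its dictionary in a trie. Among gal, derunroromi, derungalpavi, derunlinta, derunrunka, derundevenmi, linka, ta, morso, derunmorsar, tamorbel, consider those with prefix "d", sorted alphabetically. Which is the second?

Filter for "d…" and sort: "derundevenmi", "derungalpavi", "derunlinta", "derunmorsar", "derunroromi", "derunrunka"
Position 2: derungalpavi

derungalpavi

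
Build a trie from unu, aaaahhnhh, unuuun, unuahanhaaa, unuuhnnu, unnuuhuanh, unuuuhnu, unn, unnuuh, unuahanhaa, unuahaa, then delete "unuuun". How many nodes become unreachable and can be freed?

A node on "unuuun"'s path can go only if nothing else ends at it or branches off below it.
The suffix "n" (1 node) is used only by "unuuun"; the node for "unuuu" still has the child "h", so pruning stops there.
Nodes removed: 1

1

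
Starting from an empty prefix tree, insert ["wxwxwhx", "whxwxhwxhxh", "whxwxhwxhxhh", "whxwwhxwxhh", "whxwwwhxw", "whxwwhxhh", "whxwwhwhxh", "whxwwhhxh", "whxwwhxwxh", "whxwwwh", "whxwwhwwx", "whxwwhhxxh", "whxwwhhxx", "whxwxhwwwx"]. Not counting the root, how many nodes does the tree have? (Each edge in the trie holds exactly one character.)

Count nodes per top-level branch (shared prefixes stored once):
  'w'-branch (whxwwhhxh, whxwwhhxx, whxwwhhxxh, whxwwhwhxh, whxwwhwwx, whxwwhxhh, whxwwhxwxh, whxwwhxwxhh, whxwwwh, whxwwwhxw, whxwxhwwwx, whxwxhwxhxh, whxwxhwxhxhh, wxwxwhx): 45 nodes
Sum: 45

45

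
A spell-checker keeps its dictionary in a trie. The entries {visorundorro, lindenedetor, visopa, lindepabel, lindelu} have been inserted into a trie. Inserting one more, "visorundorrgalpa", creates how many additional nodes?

Walking "visorundorrgalpa" from the root, the first 11 characters ("visorundorr") follow existing edges; "g" is the first miss.
New nodes needed: |"visorundorrgalpa"| − 11 = 16 − 11 = 5.

5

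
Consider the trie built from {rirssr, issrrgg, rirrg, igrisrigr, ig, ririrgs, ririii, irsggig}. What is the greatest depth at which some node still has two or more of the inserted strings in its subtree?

Look for the deepest trie node that still has at least two words in its subtree.
"ririii" and "ririrgs" agree on "riri" (4 characters) before diverging; nothing deeper is shared.
Longest shared-prefix length: 4

4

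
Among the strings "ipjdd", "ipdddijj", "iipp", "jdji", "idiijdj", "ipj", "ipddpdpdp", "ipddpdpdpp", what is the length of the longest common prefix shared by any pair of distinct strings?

Equivalently: take the maximum, over all pairs, of their longest common prefix length.
e.g. "ipddpdpdp" and "ipddpdpdpp" share the prefix "ipddpdpdp" of length 9; no pair shares a longer one.
Longest shared-prefix length: 9

9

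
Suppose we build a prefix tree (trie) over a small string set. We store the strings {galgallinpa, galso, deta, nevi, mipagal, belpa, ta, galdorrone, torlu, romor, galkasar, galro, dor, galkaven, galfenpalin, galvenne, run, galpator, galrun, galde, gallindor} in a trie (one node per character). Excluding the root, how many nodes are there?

Count nodes per top-level branch (shared prefixes stored once):
  'b'-branch (belpa): 5 nodes
  'd'-branch (deta, dor): 6 nodes
  'g'-branch (galde, galdorrone, galfenpalin, galgallinpa, galkasar, galkaven, gallindor, galpator, galro, galrun, galso, galvenne): 57 nodes
  'm'-branch (mipagal): 7 nodes
  'n'-branch (nevi): 4 nodes
  'r'-branch (romor, run): 7 nodes
  't'-branch (ta, torlu): 6 nodes
Sum: 92

92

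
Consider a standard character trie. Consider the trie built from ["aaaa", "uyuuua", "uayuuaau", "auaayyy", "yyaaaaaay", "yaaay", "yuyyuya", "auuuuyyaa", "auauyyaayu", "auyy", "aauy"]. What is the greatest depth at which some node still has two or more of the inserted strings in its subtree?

Look for the deepest trie node that still has at least two words in its subtree.
"auaayyy" and "auauyyaayu" agree on "aua" (3 characters) before diverging; nothing deeper is shared.
Longest shared-prefix length: 3

3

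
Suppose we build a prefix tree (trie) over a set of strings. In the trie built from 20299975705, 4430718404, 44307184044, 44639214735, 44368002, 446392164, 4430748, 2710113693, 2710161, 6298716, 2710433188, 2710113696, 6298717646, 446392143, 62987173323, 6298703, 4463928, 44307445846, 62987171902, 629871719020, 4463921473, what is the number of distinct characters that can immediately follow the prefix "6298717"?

The children of the "6298717" node are the distinct next characters among strings starting with "6298717".
Characters that immediately follow "6298717" among the stored strings: {1, 3, 6}.
That node has 3 child edges.

3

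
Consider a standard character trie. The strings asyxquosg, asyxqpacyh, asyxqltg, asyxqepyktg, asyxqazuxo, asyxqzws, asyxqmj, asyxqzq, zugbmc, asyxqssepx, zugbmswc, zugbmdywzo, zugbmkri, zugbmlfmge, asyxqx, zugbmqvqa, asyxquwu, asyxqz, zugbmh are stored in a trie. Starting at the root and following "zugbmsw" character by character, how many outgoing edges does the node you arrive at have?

1

Follow the path "zugbmsw" to its node, then look at its outgoing edges.
Distinct next characters after "zugbmsw": c.
That node has 1 child edge.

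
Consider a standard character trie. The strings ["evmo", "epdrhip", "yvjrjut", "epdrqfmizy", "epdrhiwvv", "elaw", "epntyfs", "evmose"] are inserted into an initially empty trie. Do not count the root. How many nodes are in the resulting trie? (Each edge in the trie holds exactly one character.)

For each word, the new-node count is its length minus the longest prefix already in the trie:
  "evmo" → 4 new (e, v, m, o)
  "epdrhip" → prefix "e" already present; 6 new (p, d, r, h, i, p)
  "yvjrjut" → 7 new (y, v, j, r, j, u, t)
  "epdrqfmizy" → prefix "epdr" already present; 6 new (q, f, m, i, z, y)
  "epdrhiwvv" → prefix "epdrhi" already present; 3 new (w, v, v)
  "elaw" → prefix "e" already present; 3 new (l, a, w)
  "epntyfs" → prefix "ep" already present; 5 new (n, t, y, f, s)
  "evmose" → prefix "evmo" already present; 2 new (s, e)
Total nodes = 4 + 6 + 7 + 6 + 3 + 3 + 5 + 2 = 36

36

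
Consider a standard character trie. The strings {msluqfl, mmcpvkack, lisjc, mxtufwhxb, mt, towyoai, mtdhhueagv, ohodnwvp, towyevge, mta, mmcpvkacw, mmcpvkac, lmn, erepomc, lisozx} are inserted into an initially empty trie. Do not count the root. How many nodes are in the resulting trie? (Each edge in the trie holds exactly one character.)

For each word, the new-node count is its length minus the longest prefix already in the trie:
  "msluqfl" → 7 new (m, s, l, u, q, f, l)
  "mmcpvkack" → prefix "m" already present; 8 new (m, c, p, v, k, a, c, k)
  "lisjc" → 5 new (l, i, s, j, c)
  "mxtufwhxb" → prefix "m" already present; 8 new (x, t, u, f, w, h, x, b)
  "mt" → prefix "m" already present; 1 new (t)
  "towyoai" → 7 new (t, o, w, y, o, a, i)
  "mtdhhueagv" → prefix "mt" already present; 8 new (d, h, h, u, e, a, g, v)
  "ohodnwvp" → 8 new (o, h, o, d, n, w, v, p)
  "towyevge" → prefix "towy" already present; 4 new (e, v, g, e)
  "mta" → prefix "mt" already present; 1 new (a)
  "mmcpvkacw" → prefix "mmcpvkac" already present; 1 new (w)
  "mmcpvkac" → prefix "mmcpvkac" already present; 0 new (none)
  "lmn" → prefix "l" already present; 2 new (m, n)
  "erepomc" → 7 new (e, r, e, p, o, m, c)
  "lisozx" → prefix "lis" already present; 3 new (o, z, x)
Total nodes = 7 + 8 + 5 + 8 + 1 + 7 + 8 + 8 + 4 + 1 + 1 + 0 + 2 + 7 + 3 = 70

70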